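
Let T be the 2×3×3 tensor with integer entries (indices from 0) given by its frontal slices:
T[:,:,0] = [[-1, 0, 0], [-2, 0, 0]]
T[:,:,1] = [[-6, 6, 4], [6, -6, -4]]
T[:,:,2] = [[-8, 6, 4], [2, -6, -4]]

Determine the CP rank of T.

Lower bound: the mode-3 unfolding of T (rows indexed by k, columns by (i,j) = (0,0), (0,1), (0,2), (1,0), (1,1), (1,2)) is [[-1, 0, 0, -2, 0, 0], [-6, 6, 4, 6, -6, -4], [-8, 6, 4, 2, -6, -4]].
There the 2×2 minor on rows k ∈ {0, 1}, columns (i,j) ∈ {(0,0), (0,1)} is det [[-1, 0], [-6, 6]] = -6 ≠ 0, so this unfolding has rank ≥ 2; CP rank is at least every unfolding rank, so rank(T) ≥ 2. (This is only a lower bound: in general the CP rank may exceed every unfolding rank, so we still need to exhibit 2 rank-1 terms summing to T.)
Upper bound — finding two terms. Write S_k = T[:,:,k] for the frontal slices: S₀ = [[-1, 0, 0], [-2, 0, 0]], S₁ = [[-6, 6, 4], [6, -6, -4]], S₂ = [[-8, 6, 4], [2, -6, -4]].
If T = a₁ ⊗ b₁ ⊗ c₁ + a₂ ⊗ b₂ ⊗ c₂ then each S_k = c₁[k]·a₁b₁ᵀ + c₂[k]·a₂b₂ᵀ. S₀ and S₁ are linearly independent, so a₁b₁ᵀ and a₂b₂ᵀ must span the same plane of matrices: they are the rank-1 matrices of the form x·S₀ + y·S₁.
The 2×2 minor of x·S₀ + y·S₁ on rows {0,1}, columns {0,1} is 18·xy = 18·(y)(x), vanishing at (x:y) = (1:0) and (0:1).
M₁ = S₀ = [[-1, 0, 0], [-2, 0, 0]] = −[1, 2][1, 0, 0]ᵀ and M₂ = S₁ = [[-6, 6, 4], [6, -6, -4]] = (-2)·[1, -1][3, -3, -2]ᵀ, so take a₁ = [1, 2], b₁ = [1, 0, 0], a₂ = [1, -1], b₂ = [3, -3, -2].
Each slice is an integer combination of E₁ = a₁b₁ᵀ and E₂ = a₂b₂ᵀ: S₀ = −E₁, S₁ = −2·E₂, S₂ = −2·E₁ − 2·E₂; reading off coefficients, c₁ = [-1, 0, -2] and c₂ = [0, -2, -2].
Hence T = [1, 2] ⊗ [1, 0, 0] ⊗ [-1, 0, -2] + [1, -1] ⊗ [3, -3, -2] ⊗ [0, -2, -2], so rank(T) ≤ 2.
These bounds meet, so rank(T) = 2.

2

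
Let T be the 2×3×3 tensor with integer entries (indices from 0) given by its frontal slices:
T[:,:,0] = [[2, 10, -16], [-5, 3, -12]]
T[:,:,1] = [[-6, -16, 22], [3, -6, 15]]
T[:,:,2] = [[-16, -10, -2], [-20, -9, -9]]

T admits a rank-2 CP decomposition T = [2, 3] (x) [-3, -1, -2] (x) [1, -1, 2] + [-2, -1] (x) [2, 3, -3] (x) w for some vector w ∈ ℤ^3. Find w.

Subtract the known terms from T to get the rank-1 residual R = [-2, -1] (x) [2, 3, -3] (x) w, so R[i,j,k] = a[i]·b[j]·w[k]. Pick indices with nonzero a[0]·b[0] = (-2)·(2) = -4. Only the fibre through (0,0,·) is needed: R[0,0,:] = T[0,0,:] − Σₗ aₗ[0]bₗ[0]cₗ = [2, -6, -16] − (2)·(-3)·[1, -1, 2] = [8, -12, -4]. Then w[k] = R[0,0,k] / -4 for each k, giving w = [8, -12, -4] / -4 = [-2, 3, 1].

w = [-2, 3, 1]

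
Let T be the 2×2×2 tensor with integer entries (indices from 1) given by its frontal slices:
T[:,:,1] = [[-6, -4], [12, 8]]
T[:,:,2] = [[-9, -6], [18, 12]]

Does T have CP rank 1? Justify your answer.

If T = a ⊗ b ⊗ c then every fibre of T is a multiple of the corresponding factor, so read the factors off the fibres through the nonzero entry T[1,1,1] = -6.
The mode-1 fibre T[:,1,1] = [-6, 12] gives a = [1, -2] (primitive direction); the mode-2 fibre T[1,:,1] = [-6, -4] gives b = [3, 2]; then c[k] = T[1,1,k] / (a[1]·b[1]) = [-6, -9] / 3 = [-2, -3].
Expanding [1, -2] ⊗ [3, 2] ⊗ [-2, -3] reproduces all 8 entries of T, so T = [1, -2] ⊗ [3, 2] ⊗ [-2, -3] and rank(T) ≤ 1.
Equivalently every frontal slice T[:,:,k] is c[k] times the rank-1 matrix [1, -2] ⊗ [3, 2]. So T has rank 1 (it is nonzero).

Yes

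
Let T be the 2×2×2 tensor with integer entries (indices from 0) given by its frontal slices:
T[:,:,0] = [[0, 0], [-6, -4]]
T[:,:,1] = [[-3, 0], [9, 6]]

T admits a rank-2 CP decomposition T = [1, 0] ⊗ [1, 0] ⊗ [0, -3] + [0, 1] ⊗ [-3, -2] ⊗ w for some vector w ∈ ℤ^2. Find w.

Subtract the known terms from T to get the rank-1 residual R = [0, 1] ⊗ [-3, -2] ⊗ w, so R[i,j,k] = a[i]·b[j]·w[k]. Pick indices with nonzero a[1]·b[0] = (1)·(-3) = -3. Only the fibre through (1,0,·) is needed: R[1,0,:] = T[1,0,:] − Σₗ aₗ[1]bₗ[0]cₗ = [-6, 9] − (0)·(1)·[0, -3] = [-6, 9]. Then w[k] = R[1,0,k] / -3 for each k, giving w = [-6, 9] / -3 = [2, -3].

w = [2, -3]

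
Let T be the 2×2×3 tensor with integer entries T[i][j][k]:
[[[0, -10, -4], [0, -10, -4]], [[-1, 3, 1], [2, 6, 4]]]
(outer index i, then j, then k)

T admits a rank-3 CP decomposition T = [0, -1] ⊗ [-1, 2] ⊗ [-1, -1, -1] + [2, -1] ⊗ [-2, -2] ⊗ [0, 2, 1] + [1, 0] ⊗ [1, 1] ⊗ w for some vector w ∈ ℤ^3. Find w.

Subtract the known terms from T to get the rank-1 residual R = [1, 0] ⊗ [1, 1] ⊗ w, so R[i,j,k] = a[i]·b[j]·w[k]. Pick indices with nonzero a[0]·b[0] = (1)·(1) = 1. Only the fibre through (0,0,·) is needed: R[0,0,:] = T[0,0,:] − Σₗ aₗ[0]bₗ[0]cₗ = [0, -10, -4] − (0)·(-1)·[-1, -1, -1] − (2)·(-2)·[0, 2, 1] = [0, -2, 0]. Then w[k] = R[0,0,k] / 1 for each k, giving w = [0, -2, 0] / 1 = [0, -2, 0].

w = [0, -2, 0]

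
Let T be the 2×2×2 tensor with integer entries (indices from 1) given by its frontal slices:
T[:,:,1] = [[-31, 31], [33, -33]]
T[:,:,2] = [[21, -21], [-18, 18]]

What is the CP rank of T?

Lower bound: the mode-1 unfolding of T (rows indexed by i, columns by (j,k) = (1,1), (1,2), (2,1), (2,2)) is [[-31, 21, 31, -21], [33, -18, -33, 18]].
There the 2×2 minor on rows i ∈ {1, 2}, columns (j,k) ∈ {(1,1), (1,2)} is det [[-31, 21], [33, -18]] = -135 ≠ 0, so this unfolding has rank ≥ 2; CP rank is at least every unfolding rank, so rank(T) ≥ 2. (Unfolding ranks only ever bound the CP rank from below — rank(T) can be strictly larger than all of them — so the matching upper bound has to come from an explicit 2-term decomposition.)
Upper bound — finding two terms. Every mode-2 slice of T is a multiple of one matrix: T[:,j,:] = b[j]·M with b = [1, -1] and M = [[-31, 21], [33, -18]] (rows indexed by i, columns by k). So it suffices to write M as a sum of two rank-1 matrices.
Splitting M by its rows (i = 1, 2), M = [1, 0][-31, 21]ᵀ + [0, 1][33, -18]ᵀ.
Hence T = [1, 0] ⊗ [1, -1] ⊗ [-31, 21] + [0, 1] ⊗ [1, -1] ⊗ [33, -18], so rank(T) ≤ 2.
These bounds meet, so rank(T) = 2.
Check entry T[2,1,2] = -18: (0)·(1)·(21) + (1)·(1)·(-18) = -18.

2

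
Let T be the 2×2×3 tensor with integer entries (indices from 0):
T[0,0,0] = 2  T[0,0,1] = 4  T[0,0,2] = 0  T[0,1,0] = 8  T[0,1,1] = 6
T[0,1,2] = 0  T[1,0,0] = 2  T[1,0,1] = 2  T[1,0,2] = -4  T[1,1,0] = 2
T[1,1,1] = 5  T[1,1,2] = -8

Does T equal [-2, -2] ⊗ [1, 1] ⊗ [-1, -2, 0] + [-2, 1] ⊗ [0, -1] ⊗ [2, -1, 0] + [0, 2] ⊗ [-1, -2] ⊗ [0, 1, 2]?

Reconstruct entry (0,1,0) from the claimed factors: Σₗ aₗ[0]bₗ[1]cₗ[0] = (-2)·(1)·(-1) + (-2)·(-1)·(2) + (0)·(-2)·(0) = 6, but T[0,1,0] = 8. The claim is false.

No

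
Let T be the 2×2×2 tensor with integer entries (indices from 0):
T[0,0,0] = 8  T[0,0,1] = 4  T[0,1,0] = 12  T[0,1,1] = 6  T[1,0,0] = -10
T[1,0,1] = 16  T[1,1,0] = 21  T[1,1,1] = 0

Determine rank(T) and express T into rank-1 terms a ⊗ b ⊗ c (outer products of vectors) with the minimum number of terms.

Lower bound: in the mode-3 unfolding of T (rows indexed by k, columns by (i,j)) the 2×2 minor on rows k ∈ {0, 1}, columns (i,j) ∈ {(0,0), (1,0)} is det [[8, -10], [4, 16]] = 168 ≠ 0, so that unfolding has rank ≥ 2 and hence rank(T) ≥ 2 (CP rank is at least every unfolding rank, though it can be larger).
Upper bound: with S_k = T[:,:,k], the two rank-1 terms a₁b₁ᵀ, a₂b₂ᵀ are the rank-1 members of the pencil x·S₀ + y·S₁.
det(x·S₀ + y·S₁) is 288·x² − 48·xy − 96·y² = 48·(3·x − 2·y)(2·x + y), vanishing at (x:y) = (2:3) and (1:-2).
M₁ = 2·S₀ + 3·S₁ = [[28, 42], [28, 42]] = 14·(1, 1)(2, 3)ᵀ and M₂ = S₀ − 2·S₁ = [[0, 0], [-42, 21]] = (-21)·(0, 1)(2, -1)ᵀ, so take a₁ = (1, 1), b₁ = (2, 3), a₂ = (0, 1), b₂ = (2, -1).
Each slice is an integer combination of E₁ = a₁b₁ᵀ and E₂ = a₂b₂ᵀ: S₀ = 4·E₁ − 9·E₂, S₁ = 2·E₁ + 6·E₂; reading off coefficients, c₁ = (4, 2) and c₂ = (-9, 6).
Hence T = (1, 1) ⊗ (2, 3) ⊗ (4, 2) + (0, 1) ⊗ (2, -1) ⊗ (-9, 6), so rank(T) ≤ 2.
These bounds meet, so rank(T) = 2.

rank(T) = 2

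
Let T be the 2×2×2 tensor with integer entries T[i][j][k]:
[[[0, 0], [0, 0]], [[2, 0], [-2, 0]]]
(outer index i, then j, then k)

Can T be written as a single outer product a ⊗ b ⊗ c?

Yes

If T = a ⊗ b ⊗ c then every fibre of T is a multiple of the corresponding factor, so read the factors off the fibres through the nonzero entry T[1,0,0] = 2.
The mode-1 fibre T[:,0,0] = [0, 2] gives a = [0, 1] (primitive direction); the mode-2 fibre T[1,:,0] = [2, -2] gives b = [1, -1]; then c[k] = T[1,0,k] / (a[1]·b[0]) = [2, 0] / 1 = [2, 0].
Expanding [0, 1] ⊗ [1, -1] ⊗ [2, 0] reproduces all 8 entries of T, so T = [0, 1] ⊗ [1, -1] ⊗ [2, 0] and rank(T) ≤ 1.
Equivalently every frontal slice T[:,:,k] is c[k] times the rank-1 matrix [0, 1] ⊗ [1, -1]. So T has rank 1 (it is nonzero).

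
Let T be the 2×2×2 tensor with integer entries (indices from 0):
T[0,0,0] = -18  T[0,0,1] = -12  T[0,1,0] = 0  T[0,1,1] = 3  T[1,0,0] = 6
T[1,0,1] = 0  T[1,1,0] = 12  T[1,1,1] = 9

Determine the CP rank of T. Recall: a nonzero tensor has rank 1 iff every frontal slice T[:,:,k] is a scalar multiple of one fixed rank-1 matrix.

2

Lower bound: the mode-2 unfolding of T (rows indexed by j, columns by (i,k) = (0,0), (0,1), (1,0), (1,1)) is [[-18, -12, 6, 0], [0, 3, 12, 9]].
There the 2×2 minor on rows j ∈ {0, 1}, columns (i,k) ∈ {(0,0), (0,1)} is det [[-18, -12], [0, 3]] = -54 ≠ 0, so this unfolding has rank ≥ 2; CP rank is at least every unfolding rank, so rank(T) ≥ 2. (Unfolding ranks only ever bound the CP rank from below — rank(T) can be strictly larger than all of them — so the matching upper bound has to come from an explicit 2-term decomposition.)
Upper bound — finding two terms. Write S_k = T[:,:,k] for the frontal slices: S₀ = [[-18, 0], [6, 12]], S₁ = [[-12, 3], [0, 9]].
If T = a₁ ⊗ b₁ ⊗ c₁ + a₂ ⊗ b₂ ⊗ c₂ then each S_k = c₁[k]·a₁b₁ᵀ + c₂[k]·a₂b₂ᵀ. S₀ and S₁ are linearly independent, so a₁b₁ᵀ and a₂b₂ᵀ must span the same plane of matrices: they are the rank-1 matrices of the form x·S₀ + y·S₁.
det(x·S₀ + y·S₁) is −216·x² − 324·xy − 108·y² = (-108)·(x + y)(2·x + y), vanishing at (x:y) = (1:-1) and (1:-2).
M₁ = S₀ − S₁ = [[-6, -3], [6, 3]] = (-3)·[1, -1][2, 1]ᵀ and M₂ = S₀ − 2·S₁ = [[6, -6], [6, -6]] = 6·[1, 1][1, -1]ᵀ, so take a₁ = [1, -1], b₁ = [2, 1], a₂ = [1, 1], b₂ = [1, -1].
Each slice is an integer combination of E₁ = a₁b₁ᵀ and E₂ = a₂b₂ᵀ: S₀ = −6·E₁ − 6·E₂, S₁ = −3·E₁ − 6·E₂; reading off coefficients, c₁ = [-6, -3] and c₂ = [-6, -6].
Hence T = [1, -1] ⊗ [2, 1] ⊗ [-6, -3] + [1, 1] ⊗ [1, -1] ⊗ [-6, -6], so rank(T) ≤ 2.
These bounds meet, so rank(T) = 2.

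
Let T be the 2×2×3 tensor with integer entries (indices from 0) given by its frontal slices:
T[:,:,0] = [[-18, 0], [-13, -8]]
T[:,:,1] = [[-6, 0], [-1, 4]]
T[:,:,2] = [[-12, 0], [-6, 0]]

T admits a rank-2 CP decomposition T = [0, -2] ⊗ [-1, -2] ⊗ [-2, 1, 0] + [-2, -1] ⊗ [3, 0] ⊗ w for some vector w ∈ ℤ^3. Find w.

Subtract the known terms from T to get the rank-1 residual R = [-2, -1] ⊗ [3, 0] ⊗ w, so R[i,j,k] = a[i]·b[j]·w[k]. Pick indices with nonzero a[0]·b[0] = (-2)·(3) = -6. Only the fibre through (0,0,·) is needed: R[0,0,:] = T[0,0,:] − Σₗ aₗ[0]bₗ[0]cₗ = [-18, -6, -12] − (0)·(-1)·[-2, 1, 0] = [-18, -6, -12]. Then w[k] = R[0,0,k] / -6 for each k, giving w = [-18, -6, -12] / -6 = [3, 1, 2].

w = [3, 1, 2]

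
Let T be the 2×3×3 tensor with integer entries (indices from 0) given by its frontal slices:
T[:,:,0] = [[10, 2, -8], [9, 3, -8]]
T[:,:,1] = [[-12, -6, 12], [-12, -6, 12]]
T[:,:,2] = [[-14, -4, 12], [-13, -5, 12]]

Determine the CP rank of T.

2

Lower bound: the mode-1 unfolding of T (rows indexed by i, columns by (j,k) = (0,0), (0,1), (0,2), (1,0), (1,1), (1,2), (2,0), (2,1), (2,2)) is [[10, -12, -14, 2, -6, -4, -8, 12, 12], [9, -12, -13, 3, -6, -5, -8, 12, 12]].
There the 2×2 minor on rows i ∈ {0, 1}, columns (j,k) ∈ {(0,0), (0,1)} is det [[10, -12], [9, -12]] = -12 ≠ 0, so this unfolding has rank ≥ 2; CP rank is at least every unfolding rank, so rank(T) ≥ 2. (Flattening ranks never certify an upper bound on CP rank; for that we must actually write T with 2 rank-1 terms.)
Upper bound — finding two terms. Write S_k = T[:,:,k] for the frontal slices: S₀ = [[10, 2, -8], [9, 3, -8]], S₁ = [[-12, -6, 12], [-12, -6, 12]], S₂ = [[-14, -4, 12], [-13, -5, 12]].
If T = a₁ ⊗ b₁ ⊗ c₁ + a₂ ⊗ b₂ ⊗ c₂ then each S_k = c₁[k]·a₁b₁ᵀ + c₂[k]·a₂b₂ᵀ. S₀ and S₁ are linearly independent, so a₁b₁ᵀ and a₂b₂ᵀ must span the same plane of matrices: they are the rank-1 matrices of the form x·S₀ + y·S₁.
The 2×2 minor of x·S₀ + y·S₁ on rows {0,1}, columns {0,1} is 12·x² − 18·xy = 6·(2·x − 3·y)(x), vanishing at (x:y) = (3:2) and (0:1).
M₁ = 3·S₀ + 2·S₁ = [[6, -6, 0], [3, -3, 0]] = 3·[2, 1][1, -1, 0]ᵀ and M₂ = S₁ = [[-12, -6, 12], [-12, -6, 12]] = (-6)·[1, 1][2, 1, -2]ᵀ, so take a₁ = [2, 1], b₁ = [1, -1, 0], a₂ = [1, 1], b₂ = [2, 1, -2].
Each slice is an integer combination of E₁ = a₁b₁ᵀ and E₂ = a₂b₂ᵀ: S₀ = E₁ + 4·E₂, S₁ = −6·E₂, S₂ = −E₁ − 6·E₂; reading off coefficients, c₁ = [1, 0, -1] and c₂ = [4, -6, -6].
Hence T = [2, 1] ⊗ [1, -1, 0] ⊗ [1, 0, -1] + [1, 1] ⊗ [2, 1, -2] ⊗ [4, -6, -6], so rank(T) ≤ 2.
These bounds meet, so rank(T) = 2.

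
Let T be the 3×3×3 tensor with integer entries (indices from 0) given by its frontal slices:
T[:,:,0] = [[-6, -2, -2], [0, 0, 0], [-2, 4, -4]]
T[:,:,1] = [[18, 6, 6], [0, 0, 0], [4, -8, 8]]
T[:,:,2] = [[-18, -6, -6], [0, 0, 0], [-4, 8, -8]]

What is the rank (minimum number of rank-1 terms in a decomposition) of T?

Lower bound: the mode-3 unfolding of T (rows indexed by k, columns by (i,j) = (0,0), (0,1), (0,2), (1,0), (1,1), (1,2), (2,0), (2,1), (2,2)) is [[-6, -2, -2, 0, 0, 0, -2, 4, -4], [18, 6, 6, 0, 0, 0, 4, -8, 8], [-18, -6, -6, 0, 0, 0, -4, 8, -8]].
There the 2×2 minor on rows k ∈ {0, 1}, columns (i,j) ∈ {(0,0), (2,0)} is det [[-6, -2], [18, 4]] = 12 ≠ 0, so this unfolding has rank ≥ 2; CP rank is at least every unfolding rank, so rank(T) ≥ 2. (This is only a lower bound: in general the CP rank may exceed every unfolding rank, so we still need to exhibit 2 rank-1 terms summing to T.)
Upper bound — finding two terms. Write S_k = T[:,:,k] for the frontal slices: S₀ = [[-6, -2, -2], [0, 0, 0], [-2, 4, -4]], S₁ = [[18, 6, 6], [0, 0, 0], [4, -8, 8]], S₂ = [[-18, -6, -6], [0, 0, 0], [-4, 8, -8]].
If T = a₁ ⊗ b₁ ⊗ c₁ + a₂ ⊗ b₂ ⊗ c₂ then each S_k = c₁[k]·a₁b₁ᵀ + c₂[k]·a₂b₂ᵀ. S₀ and S₁ are linearly independent, so a₁b₁ᵀ and a₂b₂ᵀ must span the same plane of matrices: they are the rank-1 matrices of the form x·S₀ + y·S₁.
The 2×2 minor of x·S₀ + y·S₁ on rows {0,2}, columns {0,1} is −28·x² + 140·xy − 168·y² = (-28)·(x − 3·y)(x − 2·y), vanishing at (x:y) = (3:1) and (2:1).
M₁ = 3·S₀ + S₁ = [[0, 0, 0], [0, 0, 0], [-2, 4, -4]] = (-2)·(0, 0, 1)(1, -2, 2)ᵀ and M₂ = 2·S₀ + S₁ = [[6, 2, 2], [0, 0, 0], [0, 0, 0]] = 2·(1, 0, 0)(3, 1, 1)ᵀ, so take a₁ = (0, 0, 1), b₁ = (1, -2, 2), a₂ = (1, 0, 0), b₂ = (3, 1, 1).
Each slice is an integer combination of E₁ = a₁b₁ᵀ and E₂ = a₂b₂ᵀ: S₀ = −2·E₁ − 2·E₂, S₁ = 4·E₁ + 6·E₂, S₂ = −4·E₁ − 6·E₂; reading off coefficients, c₁ = (-2, 4, -4) and c₂ = (-2, 6, -6).
Hence T = (0, 0, 1) ⊗ (1, -2, 2) ⊗ (-2, 4, -4) + (1, 0, 0) ⊗ (3, 1, 1) ⊗ (-2, 6, -6), so rank(T) ≤ 2.
These bounds meet, so rank(T) = 2.
Check entry T[0,0,1] = 18: (0)·(1)·(4) + (1)·(3)·(6) = 18.

2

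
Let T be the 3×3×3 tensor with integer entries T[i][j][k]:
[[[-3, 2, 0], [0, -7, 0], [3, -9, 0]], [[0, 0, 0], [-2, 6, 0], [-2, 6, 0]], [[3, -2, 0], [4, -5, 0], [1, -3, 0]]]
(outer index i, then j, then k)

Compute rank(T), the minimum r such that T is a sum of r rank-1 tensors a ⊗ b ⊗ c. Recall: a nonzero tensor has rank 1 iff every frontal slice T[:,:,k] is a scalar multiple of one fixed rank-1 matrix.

Lower bound: in the mode-1 unfolding of T (rows indexed by i, columns by (j,k)) the 2×2 minor on rows i ∈ {0, 1}, columns (j,k) ∈ {(0,0), (1,0)} is det [[-3, 0], [0, -2]] = 6 ≠ 0, so that unfolding has rank ≥ 2 and hence rank(T) ≥ 2 (CP rank is at least every unfolding rank, though it can be larger).
Upper bound: with S_k = T[:,:,k], the two rank-1 terms a₁b₁ᵀ, a₂b₂ᵀ are the rank-1 members of the pencil x·S₀ + y·S₁.
The 2×2 minor of x·S₀ + y·S₁ on rows {0,1}, columns {0,1} is 6·x² − 22·xy + 12·y² = 2·(x − 3·y)(3·x − 2·y), vanishing at (x:y) = (3:1) and (2:3).
M₁ = 3·S₀ + S₁ = [[-7, -7, 0], [0, 0, 0], [7, 7, 0]] = (-7)·[1, 0, -1][1, 1, 0]ᵀ and M₂ = 2·S₀ + 3·S₁ = [[0, -21, -21], [0, 14, 14], [0, -7, -7]] = (-7)·[3, -2, 1][0, 1, 1]ᵀ, so take a₁ = [1, 0, -1], b₁ = [1, 1, 0], a₂ = [3, -2, 1], b₂ = [0, 1, 1].
Each slice is an integer combination of E₁ = a₁b₁ᵀ and E₂ = a₂b₂ᵀ: S₀ = −3·E₁ + E₂, S₁ = 2·E₁ − 3·E₂, S₂ = 0; reading off coefficients, c₁ = [-3, 2, 0] and c₂ = [1, -3, 0].
Hence T = [1, 0, -1] ⊗ [1, 1, 0] ⊗ [-3, 2, 0] + [3, -2, 1] ⊗ [0, 1, 1] ⊗ [1, -3, 0], so rank(T) ≤ 2.
These bounds meet, so rank(T) = 2.

2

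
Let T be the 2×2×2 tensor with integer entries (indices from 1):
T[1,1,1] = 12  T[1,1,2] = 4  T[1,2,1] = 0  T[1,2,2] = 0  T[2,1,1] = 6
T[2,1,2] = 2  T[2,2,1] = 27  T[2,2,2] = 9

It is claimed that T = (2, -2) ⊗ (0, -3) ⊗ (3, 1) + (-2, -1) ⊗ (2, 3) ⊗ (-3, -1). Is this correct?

Yes

Reconstruct entrywise from the claimed factors. For example, T[1,1,1] = 12 and Σₗ aₗ[1]bₗ[1]cₗ[1] = (2)·(0)·(3) + (-2)·(2)·(-3) = 12; checking all 8 entries, every one matches. The claim holds.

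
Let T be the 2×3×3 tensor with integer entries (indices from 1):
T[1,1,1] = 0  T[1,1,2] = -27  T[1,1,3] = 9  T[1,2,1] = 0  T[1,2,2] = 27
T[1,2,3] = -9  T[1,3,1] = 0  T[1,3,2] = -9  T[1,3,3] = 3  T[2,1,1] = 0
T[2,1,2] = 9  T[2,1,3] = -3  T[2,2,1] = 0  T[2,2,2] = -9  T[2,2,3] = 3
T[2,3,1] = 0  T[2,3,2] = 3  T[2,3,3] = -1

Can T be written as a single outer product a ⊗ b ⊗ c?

If T = a ⊗ b ⊗ c then every fibre of T is a multiple of the corresponding factor, so read the factors off the fibres through the nonzero entry T[1,1,2] = -27.
The mode-1 fibre T[:,1,2] = [-27, 9] gives a = [3, -1] (primitive direction); the mode-2 fibre T[1,:,2] = [-27, 27, -9] gives b = [3, -3, 1]; then c[k] = T[1,1,k] / (a[1]·b[1]) = [0, -27, 9] / 9 = [0, -3, 1].
Expanding [3, -1] ⊗ [3, -3, 1] ⊗ [0, -3, 1] reproduces all 18 entries of T, so T = [3, -1] ⊗ [3, -3, 1] ⊗ [0, -3, 1] and rank(T) ≤ 1.
Equivalently every frontal slice T[:,:,k] is c[k] times the rank-1 matrix [3, -1] ⊗ [3, -3, 1]. So T has rank 1 (it is nonzero).

Yes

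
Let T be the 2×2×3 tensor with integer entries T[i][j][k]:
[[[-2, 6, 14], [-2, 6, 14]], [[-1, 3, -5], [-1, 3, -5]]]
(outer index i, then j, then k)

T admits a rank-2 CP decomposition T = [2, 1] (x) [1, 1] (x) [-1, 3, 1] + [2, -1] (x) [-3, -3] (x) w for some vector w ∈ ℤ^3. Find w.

w = [0, 0, -2]

Subtract the known terms from T to get the rank-1 residual R = [2, -1] (x) [-3, -3] (x) w, so R[i,j,k] = a[i]·b[j]·w[k]. Pick indices with nonzero a[0]·b[0] = (2)·(-3) = -6. Only the fibre through (0,0,·) is needed: R[0,0,:] = T[0,0,:] − Σₗ aₗ[0]bₗ[0]cₗ = [-2, 6, 14] − (2)·(1)·[-1, 3, 1] = [0, 0, 12]. Then w[k] = R[0,0,k] / -6 for each k, giving w = [0, 0, 12] / -6 = [0, 0, -2].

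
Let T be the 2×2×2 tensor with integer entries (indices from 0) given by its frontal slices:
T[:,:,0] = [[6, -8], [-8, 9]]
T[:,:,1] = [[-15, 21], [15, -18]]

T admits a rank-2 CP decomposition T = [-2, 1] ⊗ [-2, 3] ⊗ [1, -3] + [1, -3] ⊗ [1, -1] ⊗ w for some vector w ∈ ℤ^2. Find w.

Subtract the known terms from T to get the rank-1 residual R = [1, -3] ⊗ [1, -1] ⊗ w, so R[i,j,k] = a[i]·b[j]·w[k]. Pick indices with nonzero a[0]·b[0] = (1)·(1) = 1. Only the fibre through (0,0,·) is needed: R[0,0,:] = T[0,0,:] − Σₗ aₗ[0]bₗ[0]cₗ = [6, -15] − (-2)·(-2)·[1, -3] = [2, -3]. Then w[k] = R[0,0,k] / 1 for each k, giving w = [2, -3] / 1 = [2, -3].

w = [2, -3]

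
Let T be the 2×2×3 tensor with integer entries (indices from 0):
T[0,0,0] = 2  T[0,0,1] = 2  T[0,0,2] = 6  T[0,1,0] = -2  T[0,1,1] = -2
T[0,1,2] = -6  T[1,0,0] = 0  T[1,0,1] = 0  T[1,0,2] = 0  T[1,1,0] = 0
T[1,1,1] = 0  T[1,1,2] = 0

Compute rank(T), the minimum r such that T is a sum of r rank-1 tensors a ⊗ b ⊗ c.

Lower bound: T ≠ 0 (e.g. T[0,0,0] = 2), so rank(T) ≥ 1.
Upper bound: if T = a ⊗ b ⊗ c then every fibre of T is a multiple of the corresponding factor, so read the factors off the fibres through the nonzero entry T[0,0,0] = 2.
The mode-1 fibre T[:,0,0] = [2, 0] gives a = (1, 0) (primitive direction); the mode-2 fibre T[0,:,0] = [2, -2] gives b = (1, -1); then c[k] = T[0,0,k] / (a[0]·b[0]) = [2, 2, 6] / 1 = (2, 2, 6).
Expanding (1, 0) ⊗ (1, -1) ⊗ (2, 2, 6) reproduces all 12 entries of T, so T = (1, 0) ⊗ (1, -1) ⊗ (2, 2, 6) and rank(T) ≤ 1.
These bounds meet, so rank(T) = 1.

1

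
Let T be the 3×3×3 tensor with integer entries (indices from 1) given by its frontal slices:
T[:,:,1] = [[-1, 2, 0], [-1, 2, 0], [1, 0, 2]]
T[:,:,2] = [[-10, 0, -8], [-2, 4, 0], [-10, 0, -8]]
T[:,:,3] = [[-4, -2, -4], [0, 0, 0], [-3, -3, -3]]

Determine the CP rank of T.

Lower bound: in the mode-3 unfolding of T (rows indexed by k, columns by (i,j)) the 3×3 minor on rows k ∈ {1, 2, 3}, columns (i,j) ∈ {(1,1), (1,2), (3,1)} is det [[-1, 2, 1], [-10, 0, -10], [-4, -2, -3]] = 60 ≠ 0, so that unfolding has rank ≥ 3 and hence rank(T) ≥ 3 (CP rank is at least every unfolding rank, though it can be larger).
Upper bound: T is a sum of 3 rank-1 terms, T = [0, 0, 1] ∘ [1, -1, 1] ∘ [2, 0, 1] + [1, 0, 1] ∘ [2, 1, 2] ∘ [0, -4, -2] + [1, 1, 1] ∘ [1, -2, 0] ∘ [-1, -2, 0] (written with every a and b primitive with positive leading entry and the scale carried by c; CP decompositions are not unique, and this one is verified by expanding entrywise), so rank(T) ≤ 3.
These bounds meet, so rank(T) = 3.

3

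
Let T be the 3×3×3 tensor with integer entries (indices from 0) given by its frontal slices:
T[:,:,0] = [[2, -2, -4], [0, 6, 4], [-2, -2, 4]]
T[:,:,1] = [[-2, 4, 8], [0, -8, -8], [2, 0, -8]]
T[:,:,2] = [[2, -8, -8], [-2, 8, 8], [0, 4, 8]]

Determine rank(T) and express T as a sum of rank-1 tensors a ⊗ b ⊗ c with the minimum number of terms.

Lower bound: in the mode-2 unfolding of T (rows indexed by j, columns by (i,k)) the 3×3 minor on rows j ∈ {0, 1, 2}, columns (i,k) ∈ {(0,0), (0,1), (0,2)} is det [[2, -2, 2], [-2, 4, -8], [-4, 8, -8]] = 32 ≠ 0, so that unfolding has rank ≥ 3 and hence rank(T) ≥ 3 (CP rank is at least every unfolding rank, though it can be larger).
Upper bound: T is a sum of 3 rank-1 terms, T = (1, -1, -1) ⊗ (0, 1, 2) ⊗ (-2, 4, -4) + (1, -1, 0) ⊗ (1, -2, 0) ⊗ (1, -1, 2) + (1, 1, -2) ⊗ (1, 2, 0) ⊗ (1, -1, 0) (written with every a and b primitive with positive leading entry and the scale carried by c; CP decompositions are not unique, and this one is verified by expanding entrywise), so rank(T) ≤ 3.
These bounds meet, so rank(T) = 3.

rank(T) = 3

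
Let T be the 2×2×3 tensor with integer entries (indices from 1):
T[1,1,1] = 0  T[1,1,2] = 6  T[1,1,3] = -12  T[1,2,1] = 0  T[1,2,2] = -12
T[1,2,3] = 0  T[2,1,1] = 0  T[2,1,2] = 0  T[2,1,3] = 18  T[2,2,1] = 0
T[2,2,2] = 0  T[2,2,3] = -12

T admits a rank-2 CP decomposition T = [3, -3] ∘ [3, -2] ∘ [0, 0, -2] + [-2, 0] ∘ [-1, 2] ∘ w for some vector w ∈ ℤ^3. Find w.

w = [0, 3, 3]

Subtract the known terms from T to get the rank-1 residual R = [-2, 0] ∘ [-1, 2] ∘ w, so R[i,j,k] = a[i]·b[j]·w[k]. Pick indices with nonzero a[1]·b[1] = (-2)·(-1) = 2. Only the fibre through (1,1,·) is needed: R[1,1,:] = T[1,1,:] − Σₗ aₗ[1]bₗ[1]cₗ = [0, 6, -12] − (3)·(3)·[0, 0, -2] = [0, 6, 6]. Then w[k] = R[1,1,k] / 2 for each k, giving w = [0, 6, 6] / 2 = [0, 3, 3].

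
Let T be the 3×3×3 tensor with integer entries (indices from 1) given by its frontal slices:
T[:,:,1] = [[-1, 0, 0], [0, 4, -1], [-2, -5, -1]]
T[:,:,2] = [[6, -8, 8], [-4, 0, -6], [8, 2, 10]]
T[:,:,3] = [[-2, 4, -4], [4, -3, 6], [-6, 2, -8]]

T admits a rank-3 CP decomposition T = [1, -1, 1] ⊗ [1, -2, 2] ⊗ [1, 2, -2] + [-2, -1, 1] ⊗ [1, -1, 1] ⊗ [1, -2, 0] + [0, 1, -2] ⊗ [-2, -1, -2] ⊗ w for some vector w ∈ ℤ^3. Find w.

w = [-1, 2, -1]

Subtract the known terms from T to get the rank-1 residual R = [0, 1, -2] ⊗ [-2, -1, -2] ⊗ w, so R[i,j,k] = a[i]·b[j]·w[k]. Pick indices with nonzero a[2]·b[1] = (1)·(-2) = -2. Only the fibre through (2,1,·) is needed: R[2,1,:] = T[2,1,:] − Σₗ aₗ[2]bₗ[1]cₗ = [0, -4, 4] − (-1)·(1)·[1, 2, -2] − (-1)·(1)·[1, -2, 0] = [2, -4, 2]. Then w[k] = R[2,1,k] / -2 for each k, giving w = [2, -4, 2] / -2 = [-1, 2, -1].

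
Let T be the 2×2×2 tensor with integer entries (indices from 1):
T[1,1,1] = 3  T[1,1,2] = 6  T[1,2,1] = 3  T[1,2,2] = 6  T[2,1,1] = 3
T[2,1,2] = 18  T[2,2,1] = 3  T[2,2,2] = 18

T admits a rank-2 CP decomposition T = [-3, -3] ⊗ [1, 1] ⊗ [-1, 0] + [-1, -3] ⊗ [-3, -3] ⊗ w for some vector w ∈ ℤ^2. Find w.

Subtract the known terms from T to get the rank-1 residual R = [-1, -3] ⊗ [-3, -3] ⊗ w, so R[i,j,k] = a[i]·b[j]·w[k]. Pick indices with nonzero a[1]·b[1] = (-1)·(-3) = 3. Only the fibre through (1,1,·) is needed: R[1,1,:] = T[1,1,:] − Σₗ aₗ[1]bₗ[1]cₗ = [3, 6] − (-3)·(1)·[-1, 0] = [0, 6]. Then w[k] = R[1,1,k] / 3 for each k, giving w = [0, 6] / 3 = [0, 2].

w = [0, 2]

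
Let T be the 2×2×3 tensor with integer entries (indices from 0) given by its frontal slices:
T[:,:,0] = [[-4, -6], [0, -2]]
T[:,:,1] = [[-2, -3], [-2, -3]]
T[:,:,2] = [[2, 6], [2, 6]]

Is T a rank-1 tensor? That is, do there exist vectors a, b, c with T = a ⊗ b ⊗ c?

No

The mode-3 unfolding of T (rows indexed by k, columns by (i,j) = (0,0), (0,1), (1,0), (1,1)) is [[-4, -6, 0, -2], [-2, -3, -2, -3], [2, 6, 2, 6]].
There the 3×3 minor on rows k ∈ {0, 1, 2}, columns (i,j) ∈ {(0,0), (0,1), (1,0)} is det [[-4, -6, 0], [-2, -3, -2], [2, 6, 2]] = -24 ≠ 0, so this unfolding has rank ≥ 3; CP rank is at least every unfolding rank, so rank(T) ≥ 3.
In particular rank(T) ≥ 3 > 1, so T is not rank-1.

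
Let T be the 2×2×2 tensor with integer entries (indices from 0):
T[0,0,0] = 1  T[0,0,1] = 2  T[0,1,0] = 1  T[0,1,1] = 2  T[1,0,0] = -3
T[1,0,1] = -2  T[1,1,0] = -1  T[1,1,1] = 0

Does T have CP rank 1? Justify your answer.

The mode-3 unfolding of T (rows indexed by k, columns by (i,j) = (0,0), (0,1), (1,0), (1,1)) is [[1, 1, -3, -1], [2, 2, -2, 0]].
There the 2×2 minor on rows k ∈ {0, 1}, columns (i,j) ∈ {(0,0), (1,0)} is det [[1, -3], [2, -2]] = 4 ≠ 0, so this unfolding has rank ≥ 2; CP rank is at least every unfolding rank, so rank(T) ≥ 2.
In particular rank(T) ≥ 2 > 1, so T is not rank-1.

No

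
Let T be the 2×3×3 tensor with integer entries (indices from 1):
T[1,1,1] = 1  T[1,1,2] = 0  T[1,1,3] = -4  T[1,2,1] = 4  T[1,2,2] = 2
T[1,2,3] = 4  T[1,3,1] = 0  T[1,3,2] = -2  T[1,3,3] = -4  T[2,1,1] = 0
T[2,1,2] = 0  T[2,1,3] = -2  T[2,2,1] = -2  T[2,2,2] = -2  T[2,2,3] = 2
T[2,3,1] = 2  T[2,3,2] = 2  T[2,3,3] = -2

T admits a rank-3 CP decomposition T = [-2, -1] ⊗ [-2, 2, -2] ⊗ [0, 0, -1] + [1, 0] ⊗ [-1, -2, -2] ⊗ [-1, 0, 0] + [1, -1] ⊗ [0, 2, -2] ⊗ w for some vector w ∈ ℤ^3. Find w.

Subtract the known terms from T to get the rank-1 residual R = [1, -1] ⊗ [0, 2, -2] ⊗ w, so R[i,j,k] = a[i]·b[j]·w[k]. Pick indices with nonzero a[1]·b[2] = (1)·(2) = 2. Only the fibre through (1,2,·) is needed: R[1,2,:] = T[1,2,:] − Σₗ aₗ[1]bₗ[2]cₗ = [4, 2, 4] − (-2)·(2)·[0, 0, -1] − (1)·(-2)·[-1, 0, 0] = [2, 2, 0]. Then w[k] = R[1,2,k] / 2 for each k, giving w = [2, 2, 0] / 2 = [1, 1, 0].

w = [1, 1, 0]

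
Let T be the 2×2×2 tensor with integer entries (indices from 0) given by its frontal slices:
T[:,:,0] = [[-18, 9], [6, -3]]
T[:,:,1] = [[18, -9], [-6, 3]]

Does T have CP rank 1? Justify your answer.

If T = a ⊗ b ⊗ c then every fibre of T is a multiple of the corresponding factor, so read the factors off the fibres through the nonzero entry T[0,0,0] = -18.
The mode-1 fibre T[:,0,0] = [-18, 6] gives a = (3, -1) (primitive direction); the mode-2 fibre T[0,:,0] = [-18, 9] gives b = (2, -1); then c[k] = T[0,0,k] / (a[0]·b[0]) = [-18, 18] / 6 = (-3, 3).
Expanding (3, -1) ⊗ (2, -1) ⊗ (-3, 3) reproduces all 8 entries of T, so T = (3, -1) ⊗ (2, -1) ⊗ (-3, 3) and rank(T) ≤ 1.
Equivalently every frontal slice T[:,:,k] is c[k] times the rank-1 matrix (3, -1) ⊗ (2, -1). So T has rank 1 (it is nonzero).

Yes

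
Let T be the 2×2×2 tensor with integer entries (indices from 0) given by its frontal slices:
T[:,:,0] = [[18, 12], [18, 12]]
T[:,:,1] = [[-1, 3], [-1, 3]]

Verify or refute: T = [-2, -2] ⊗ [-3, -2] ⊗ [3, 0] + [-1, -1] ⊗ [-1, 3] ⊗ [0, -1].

Yes

Reconstruct entrywise from the claimed factors. For example, T[0,1,1] = 3 and Σₗ aₗ[0]bₗ[1]cₗ[1] = (-2)·(-2)·(0) + (-1)·(3)·(-1) = 3; checking all 8 entries, every one matches. The claim holds.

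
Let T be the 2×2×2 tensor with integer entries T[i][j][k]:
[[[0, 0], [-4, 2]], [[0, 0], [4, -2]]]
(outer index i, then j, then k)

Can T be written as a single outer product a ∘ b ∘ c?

Yes

The mode-1 fibre T[:,1,0] = [-4, 4] gives a = [1, -1] (primitive direction); the mode-2 fibre T[0,:,0] = [0, -4] gives b = [0, 1]; then c[k] = T[0,1,k] / (a[0]·b[1]) = [-4, 2] / 1 = [-4, 2].
Expanding [1, -1] ∘ [0, 1] ∘ [-4, 2] reproduces all 8 entries of T, so T = [1, -1] ∘ [0, 1] ∘ [-4, 2] and rank(T) ≤ 1.
Equivalently every frontal slice T[:,:,k] is c[k] times the rank-1 matrix [1, -1] ∘ [0, 1]. So T has rank 1 (it is nonzero).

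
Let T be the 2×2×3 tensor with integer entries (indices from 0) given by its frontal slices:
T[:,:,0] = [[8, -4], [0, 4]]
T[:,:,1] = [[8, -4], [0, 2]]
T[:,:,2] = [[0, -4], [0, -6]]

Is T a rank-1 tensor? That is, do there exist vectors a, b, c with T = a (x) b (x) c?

The mode-3 unfolding of T (rows indexed by k, columns by (i,j) = (0,0), (0,1), (1,0), (1,1)) is [[8, -4, 0, 4], [8, -4, 0, 2], [0, -4, 0, -6]].
There the 3×3 minor on rows k ∈ {0, 1, 2}, columns (i,j) ∈ {(0,0), (0,1), (1,1)} is det [[8, -4, 4], [8, -4, 2], [0, -4, -6]] = -64 ≠ 0, so this unfolding has rank ≥ 3; CP rank is at least every unfolding rank, so rank(T) ≥ 3.
In particular rank(T) ≥ 3 > 1, so T is not rank-1.

No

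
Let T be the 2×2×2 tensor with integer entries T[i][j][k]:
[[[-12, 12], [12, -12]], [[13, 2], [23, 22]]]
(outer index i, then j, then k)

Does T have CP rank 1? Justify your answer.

No

The mode-3 unfolding of T (rows indexed by k, columns by (i,j) = (0,0), (0,1), (1,0), (1,1)) is [[-12, 12, 13, 23], [12, -12, 2, 22]].
There the 2×2 minor on rows k ∈ {0, 1}, columns (i,j) ∈ {(0,0), (1,0)} is det [[-12, 13], [12, 2]] = -180 ≠ 0, so this unfolding has rank ≥ 2; CP rank is at least every unfolding rank, so rank(T) ≥ 2.
In particular rank(T) ≥ 2 > 1, so T is not rank-1.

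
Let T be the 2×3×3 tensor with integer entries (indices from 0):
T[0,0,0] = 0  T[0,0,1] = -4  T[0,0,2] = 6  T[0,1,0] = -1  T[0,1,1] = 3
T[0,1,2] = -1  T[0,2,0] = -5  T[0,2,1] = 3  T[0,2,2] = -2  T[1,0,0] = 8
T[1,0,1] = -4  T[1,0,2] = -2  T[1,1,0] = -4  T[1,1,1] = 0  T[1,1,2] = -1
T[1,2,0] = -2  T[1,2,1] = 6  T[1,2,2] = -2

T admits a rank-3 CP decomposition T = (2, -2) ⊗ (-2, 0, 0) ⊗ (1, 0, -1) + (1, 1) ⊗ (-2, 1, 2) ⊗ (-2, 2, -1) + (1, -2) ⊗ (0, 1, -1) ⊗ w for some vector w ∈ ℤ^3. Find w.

w = (1, 1, 0)

Subtract the known terms from T to get the rank-1 residual R = (1, -2) ⊗ (0, 1, -1) ⊗ w, so R[i,j,k] = a[i]·b[j]·w[k]. Pick indices with nonzero a[0]·b[1] = (1)·(1) = 1. Only the fibre through (0,1,·) is needed: R[0,1,:] = T[0,1,:] − Σₗ aₗ[0]bₗ[1]cₗ = [-1, 3, -1] − (2)·(0)·(1, 0, -1) − (1)·(1)·(-2, 2, -1) = [1, 1, 0]. Then w[k] = R[0,1,k] / 1 for each k, giving w = [1, 1, 0] / 1 = (1, 1, 0).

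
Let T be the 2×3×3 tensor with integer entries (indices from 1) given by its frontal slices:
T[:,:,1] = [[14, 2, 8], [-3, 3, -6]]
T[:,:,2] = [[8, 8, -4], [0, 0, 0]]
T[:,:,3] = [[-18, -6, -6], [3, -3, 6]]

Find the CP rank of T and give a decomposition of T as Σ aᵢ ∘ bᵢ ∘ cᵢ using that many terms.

rank(T) = 2

Lower bound: in the mode-3 unfolding of T (rows indexed by k, columns by (i,j)) the 2×2 minor on rows k ∈ {1, 2}, columns (i,j) ∈ {(1,1), (1,2)} is det [[14, 2], [8, 8]] = 96 ≠ 0, so that unfolding has rank ≥ 2 and hence rank(T) ≥ 2 (CP rank is at least every unfolding rank, though it can be larger).
Upper bound: with S_k = T[:,:,k], the two rank-1 terms a₁b₁ᵀ, a₂b₂ᵀ are the rank-1 members of the pencil x·S₁ + y·S₂.
The 2×2 minor of x·S₁ + y·S₂ on rows {1,2}, columns {1,2} is 48·x² + 48·xy = 48·(x + y)(x), vanishing at (x:y) = (1:-1) and (0:1).
M₁ = S₁ − S₂ = [[6, -6, 12], [-3, 3, -6]] = 3·[2, -1][1, -1, 2]ᵀ and M₂ = S₂ = [[8, 8, -4], [0, 0, 0]] = 4·[1, 0][2, 2, -1]ᵀ, so take a₁ = [2, -1], b₁ = [1, -1, 2], a₂ = [1, 0], b₂ = [2, 2, -1].
Each slice is an integer combination of E₁ = a₁b₁ᵀ and E₂ = a₂b₂ᵀ: S₁ = 3·E₁ + 4·E₂, S₂ = 4·E₂, S₃ = −3·E₁ − 6·E₂; reading off coefficients, c₁ = [3, 0, -3] and c₂ = [4, 4, -6].
Hence T = [2, -1] ∘ [1, -1, 2] ∘ [3, 0, -3] + [1, 0] ∘ [2, 2, -1] ∘ [4, 4, -6], so rank(T) ≤ 2.
These bounds meet, so rank(T) = 2.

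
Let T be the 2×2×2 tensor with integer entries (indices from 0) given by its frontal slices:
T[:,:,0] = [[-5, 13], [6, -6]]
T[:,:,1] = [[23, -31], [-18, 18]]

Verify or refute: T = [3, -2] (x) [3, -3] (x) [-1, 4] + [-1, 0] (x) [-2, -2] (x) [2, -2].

Reconstruct entry (0,0,1) from the claimed factors: Σₗ aₗ[0]bₗ[0]cₗ[1] = (3)·(3)·(4) + (-1)·(-2)·(-2) = 32, but T[0,0,1] = 23. The claim is false.

No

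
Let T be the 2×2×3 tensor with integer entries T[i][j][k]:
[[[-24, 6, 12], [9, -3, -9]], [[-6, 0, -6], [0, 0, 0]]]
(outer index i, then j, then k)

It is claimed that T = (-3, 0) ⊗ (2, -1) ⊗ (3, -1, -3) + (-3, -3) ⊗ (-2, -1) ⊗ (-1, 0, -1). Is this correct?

No

Reconstruct entry (0,1,0) from the claimed factors: Σₗ aₗ[0]bₗ[1]cₗ[0] = (-3)·(-1)·(3) + (-3)·(-1)·(-1) = 6, but T[0,1,0] = 9. The claim is false.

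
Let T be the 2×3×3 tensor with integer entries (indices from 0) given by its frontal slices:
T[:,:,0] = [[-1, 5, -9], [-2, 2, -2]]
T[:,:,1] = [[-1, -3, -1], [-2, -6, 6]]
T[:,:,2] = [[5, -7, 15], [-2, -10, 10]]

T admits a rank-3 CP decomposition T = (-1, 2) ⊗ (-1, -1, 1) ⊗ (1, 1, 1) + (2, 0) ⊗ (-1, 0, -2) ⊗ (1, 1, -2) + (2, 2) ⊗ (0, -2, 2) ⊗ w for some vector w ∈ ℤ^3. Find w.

w = (-1, 1, 2)

Subtract the known terms from T to get the rank-1 residual R = (2, 2) ⊗ (0, -2, 2) ⊗ w, so R[i,j,k] = a[i]·b[j]·w[k]. Pick indices with nonzero a[0]·b[1] = (2)·(-2) = -4. Only the fibre through (0,1,·) is needed: R[0,1,:] = T[0,1,:] − Σₗ aₗ[0]bₗ[1]cₗ = [5, -3, -7] − (-1)·(-1)·(1, 1, 1) − (2)·(0)·(1, 1, -2) = [4, -4, -8]. Then w[k] = R[0,1,k] / -4 for each k, giving w = [4, -4, -8] / -4 = (-1, 1, 2).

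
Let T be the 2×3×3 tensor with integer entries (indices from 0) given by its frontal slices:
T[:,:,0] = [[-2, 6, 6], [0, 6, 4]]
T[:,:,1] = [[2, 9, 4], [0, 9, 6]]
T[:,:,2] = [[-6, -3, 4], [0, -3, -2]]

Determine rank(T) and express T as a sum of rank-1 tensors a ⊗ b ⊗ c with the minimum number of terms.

Lower bound: the mode-3 unfolding of T (rows indexed by k, columns by (i,j) = (0,0), (0,1), (0,2), (1,0), (1,1), (1,2)) is [[-2, 6, 6, 0, 6, 4], [2, 9, 4, 0, 9, 6], [-6, -3, 4, 0, -3, -2]].
There the 2×2 minor on rows k ∈ {0, 1}, columns (i,j) ∈ {(0,0), (0,1)} is det [[-2, 6], [2, 9]] = -30 ≠ 0, so this unfolding has rank ≥ 2; CP rank is at least every unfolding rank, so rank(T) ≥ 2. (Unfolding ranks only ever bound the CP rank from below — rank(T) can be strictly larger than all of them — so the matching upper bound has to come from an explicit 2-term decomposition.)
Upper bound — finding two terms. Write S_k = T[:,:,k] for the frontal slices: S₀ = [[-2, 6, 6], [0, 6, 4]], S₁ = [[2, 9, 4], [0, 9, 6]], S₂ = [[-6, -3, 4], [0, -3, -2]].
If T = a₁ ⊗ b₁ ⊗ c₁ + a₂ ⊗ b₂ ⊗ c₂ then each S_k = c₁[k]·a₁b₁ᵀ + c₂[k]·a₂b₂ᵀ. S₀ and S₁ are linearly independent, so a₁b₁ᵀ and a₂b₂ᵀ must span the same plane of matrices: they are the rank-1 matrices of the form x·S₀ + y·S₁.
The 2×2 minor of x·S₀ + y·S₁ on rows {0,1}, columns {0,1} is −12·x² − 6·xy + 18·y² = (-6)·(2·x + 3·y)(x − y), vanishing at (x:y) = (3:-2) and (1:1).
M₁ = 3·S₀ − 2·S₁ = [[-10, 0, 10], [0, 0, 0]] = (-10)·[1, 0][1, 0, -1]ᵀ and M₂ = S₀ + S₁ = [[0, 15, 10], [0, 15, 10]] = 5·[1, 1][0, 3, 2]ᵀ, so take a₁ = [1, 0], b₁ = [1, 0, -1], a₂ = [1, 1], b₂ = [0, 3, 2].
Each slice is an integer combination of E₁ = a₁b₁ᵀ and E₂ = a₂b₂ᵀ: S₀ = −2·E₁ + 2·E₂, S₁ = 2·E₁ + 3·E₂, S₂ = −6·E₁ − E₂; reading off coefficients, c₁ = [-2, 2, -6] and c₂ = [2, 3, -1].
Hence T = [1, 0] ⊗ [1, 0, -1] ⊗ [-2, 2, -6] + [1, 1] ⊗ [0, 3, 2] ⊗ [2, 3, -1], so rank(T) ≤ 2.
These bounds meet, so rank(T) = 2.
Check entry T[1,2,1] = 6: (0)·(-1)·(2) + (1)·(2)·(3) = 6.

rank(T) = 2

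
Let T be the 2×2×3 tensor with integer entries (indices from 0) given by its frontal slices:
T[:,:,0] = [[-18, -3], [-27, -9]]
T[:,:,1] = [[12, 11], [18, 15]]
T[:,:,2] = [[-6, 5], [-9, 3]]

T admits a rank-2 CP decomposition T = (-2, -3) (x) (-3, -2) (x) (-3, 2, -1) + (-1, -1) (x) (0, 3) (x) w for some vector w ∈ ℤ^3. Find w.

Subtract the known terms from T to get the rank-1 residual R = (-1, -1) (x) (0, 3) (x) w, so R[i,j,k] = a[i]·b[j]·w[k]. Pick indices with nonzero a[0]·b[1] = (-1)·(3) = -3. Only the fibre through (0,1,·) is needed: R[0,1,:] = T[0,1,:] − Σₗ aₗ[0]bₗ[1]cₗ = [-3, 11, 5] − (-2)·(-2)·(-3, 2, -1) = [9, 3, 9]. Then w[k] = R[0,1,k] / -3 for each k, giving w = [9, 3, 9] / -3 = (-3, -1, -3).

w = (-3, -1, -3)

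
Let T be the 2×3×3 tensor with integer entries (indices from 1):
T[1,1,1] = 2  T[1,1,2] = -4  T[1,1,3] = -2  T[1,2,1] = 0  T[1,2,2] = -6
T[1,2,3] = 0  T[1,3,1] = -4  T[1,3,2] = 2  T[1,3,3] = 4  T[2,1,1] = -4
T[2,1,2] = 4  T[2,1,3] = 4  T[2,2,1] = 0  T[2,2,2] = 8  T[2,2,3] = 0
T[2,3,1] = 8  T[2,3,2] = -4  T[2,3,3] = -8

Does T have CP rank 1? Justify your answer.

The mode-2 unfolding of T (rows indexed by j, columns by (i,k) = (1,1), (1,2), (1,3), (2,1), (2,2), (2,3)) is [[2, -4, -2, -4, 4, 4], [0, -6, 0, 0, 8, 0], [-4, 2, 4, 8, -4, -8]].
There the 3×3 minor on rows j ∈ {1, 2, 3}, columns (i,k) ∈ {(1,1), (1,2), (2,2)} is det [[2, -4, 4], [0, -6, 8], [-4, 2, -4]] = 48 ≠ 0, so this unfolding has rank ≥ 3; CP rank is at least every unfolding rank, so rank(T) ≥ 3.
In particular rank(T) ≥ 3 > 1, so T is not rank-1.

No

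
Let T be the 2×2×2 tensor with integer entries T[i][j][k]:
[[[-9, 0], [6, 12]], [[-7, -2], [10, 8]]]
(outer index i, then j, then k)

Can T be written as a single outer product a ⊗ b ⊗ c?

No

The mode-2 unfolding of T (rows indexed by j, columns by (i,k) = (0,0), (0,1), (1,0), (1,1)) is [[-9, 0, -7, -2], [6, 12, 10, 8]].
There the 2×2 minor on rows j ∈ {0, 1}, columns (i,k) ∈ {(0,0), (0,1)} is det [[-9, 0], [6, 12]] = -108 ≠ 0, so this unfolding has rank ≥ 2; CP rank is at least every unfolding rank, so rank(T) ≥ 2.
In particular rank(T) ≥ 2 > 1, so T is not rank-1.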